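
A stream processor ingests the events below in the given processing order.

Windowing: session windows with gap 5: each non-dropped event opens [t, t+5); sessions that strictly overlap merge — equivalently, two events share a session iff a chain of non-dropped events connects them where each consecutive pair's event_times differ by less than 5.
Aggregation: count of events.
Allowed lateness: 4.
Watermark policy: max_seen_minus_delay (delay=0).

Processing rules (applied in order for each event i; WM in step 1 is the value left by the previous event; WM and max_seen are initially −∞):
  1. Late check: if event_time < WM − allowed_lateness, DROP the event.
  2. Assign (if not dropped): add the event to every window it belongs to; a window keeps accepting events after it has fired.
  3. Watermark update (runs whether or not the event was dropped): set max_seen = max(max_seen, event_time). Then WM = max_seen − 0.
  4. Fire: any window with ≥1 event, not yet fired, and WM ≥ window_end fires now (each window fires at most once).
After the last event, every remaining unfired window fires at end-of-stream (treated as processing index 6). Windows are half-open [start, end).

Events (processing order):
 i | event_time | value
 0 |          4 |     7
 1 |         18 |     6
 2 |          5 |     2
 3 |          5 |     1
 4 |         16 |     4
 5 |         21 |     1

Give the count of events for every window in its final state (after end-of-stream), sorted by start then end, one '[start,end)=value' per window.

[4,9)=1 [16,26)=3

i=0 t=4 v=7: → [4,9); WM=4
i=1 t=18 v=6: → [18,23); WM=18
i=2 t=5 v=2: DROP (t<18-4); WM=18
i=3 t=5 v=1: DROP (t<18-4); WM=18
i=4 t=16 v=4: → [16,23); WM=18
i=5 t=21 v=1: → [16,26); WM=21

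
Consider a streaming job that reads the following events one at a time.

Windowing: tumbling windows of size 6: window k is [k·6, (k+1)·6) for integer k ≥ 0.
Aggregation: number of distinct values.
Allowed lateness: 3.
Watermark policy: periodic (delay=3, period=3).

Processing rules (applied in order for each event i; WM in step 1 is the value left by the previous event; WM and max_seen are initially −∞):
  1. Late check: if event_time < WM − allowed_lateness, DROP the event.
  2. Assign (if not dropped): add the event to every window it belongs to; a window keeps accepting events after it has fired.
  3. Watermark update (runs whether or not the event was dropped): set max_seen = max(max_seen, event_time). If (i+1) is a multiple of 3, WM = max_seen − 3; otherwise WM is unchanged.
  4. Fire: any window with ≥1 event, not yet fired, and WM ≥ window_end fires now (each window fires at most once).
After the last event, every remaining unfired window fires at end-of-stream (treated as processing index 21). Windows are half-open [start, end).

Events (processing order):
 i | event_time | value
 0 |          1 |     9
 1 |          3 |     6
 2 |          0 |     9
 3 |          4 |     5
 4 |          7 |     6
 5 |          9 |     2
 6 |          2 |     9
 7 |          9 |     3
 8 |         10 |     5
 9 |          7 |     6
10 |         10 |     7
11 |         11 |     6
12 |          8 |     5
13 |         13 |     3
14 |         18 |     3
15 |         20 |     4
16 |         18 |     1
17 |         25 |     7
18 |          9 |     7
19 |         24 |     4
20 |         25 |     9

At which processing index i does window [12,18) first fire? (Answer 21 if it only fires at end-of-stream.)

17

i=0 t=1 v=9: → [0,6); WM=−∞
i=1 t=3 v=6: → [0,6); WM=−∞
i=2 t=0 v=9: → [0,6); WM=0
i=3 t=4 v=5: → [0,6); WM=0
i=4 t=7 v=6: → [6,12); WM=0
i=5 t=9 v=2: → [6,12); WM=6; [0,6) fires=3
i=6 t=2 v=9: DROP (t<6-3); WM=6
i=7 t=9 v=3: → [6,12); WM=6
i=8 t=10 v=5: → [6,12); WM=7
i=9 t=7 v=6: → [6,12); WM=7
i=10 t=10 v=7: → [6,12); WM=7
i=11 t=11 v=6: → [6,12); WM=8
i=12 t=8 v=5: → [6,12); WM=8
i=13 t=13 v=3: → [12,18); WM=8
i=14 t=18 v=3: → [18,24); WM=15; [6,12) fires=5
i=15 t=20 v=4: → [18,24); WM=15
i=16 t=18 v=1: → [18,24); WM=15
i=17 t=25 v=7: → [24,30); WM=22; [12,18) fires=1
i=18 t=9 v=7: DROP (t<22-3); WM=22
i=19 t=24 v=4: → [24,30); WM=22
i=20 t=25 v=9: → [24,30); WM=22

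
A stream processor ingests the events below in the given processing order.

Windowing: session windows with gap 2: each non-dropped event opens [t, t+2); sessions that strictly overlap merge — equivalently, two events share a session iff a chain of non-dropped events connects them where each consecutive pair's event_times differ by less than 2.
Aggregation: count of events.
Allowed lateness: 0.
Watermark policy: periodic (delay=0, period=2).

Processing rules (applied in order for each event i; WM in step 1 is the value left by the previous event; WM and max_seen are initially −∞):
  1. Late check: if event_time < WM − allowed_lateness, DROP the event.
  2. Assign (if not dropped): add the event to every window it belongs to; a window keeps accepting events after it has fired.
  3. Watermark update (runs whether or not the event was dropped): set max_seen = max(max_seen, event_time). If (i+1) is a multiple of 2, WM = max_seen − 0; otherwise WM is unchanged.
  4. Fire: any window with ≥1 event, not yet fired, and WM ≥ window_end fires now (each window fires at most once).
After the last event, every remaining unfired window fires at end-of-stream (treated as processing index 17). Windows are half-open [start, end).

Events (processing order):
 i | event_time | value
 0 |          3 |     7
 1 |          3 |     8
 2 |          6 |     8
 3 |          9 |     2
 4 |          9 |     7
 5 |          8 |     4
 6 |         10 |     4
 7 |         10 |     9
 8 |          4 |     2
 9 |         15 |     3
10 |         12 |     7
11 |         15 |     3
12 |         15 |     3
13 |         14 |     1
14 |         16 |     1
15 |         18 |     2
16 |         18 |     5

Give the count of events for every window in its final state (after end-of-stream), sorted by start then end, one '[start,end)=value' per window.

[3,5)=2 [6,8)=1 [9,12)=4 [15,18)=4 [18,20)=2

i=0 t=3 v=7: → [3,5); WM=−∞
i=1 t=3 v=8: → [3,5); WM=3
i=2 t=6 v=8: → [6,8); WM=3
i=3 t=9 v=2: → [9,11); WM=9
i=4 t=9 v=7: → [9,11); WM=9
i=5 t=8 v=4: DROP (t<9-0); WM=9
i=6 t=10 v=4: → [9,12); WM=9
i=7 t=10 v=9: → [9,12); WM=10
i=8 t=4 v=2: DROP (t<10-0); WM=10
i=9 t=15 v=3: → [15,17); WM=15
i=10 t=12 v=7: DROP (t<15-0); WM=15
i=11 t=15 v=3: → [15,17); WM=15
i=12 t=15 v=3: → [15,17); WM=15
i=13 t=14 v=1: DROP (t<15-0); WM=15
i=14 t=16 v=1: → [15,18); WM=15
i=15 t=18 v=2: → [18,20); WM=18
i=16 t=18 v=5: → [18,20); WM=18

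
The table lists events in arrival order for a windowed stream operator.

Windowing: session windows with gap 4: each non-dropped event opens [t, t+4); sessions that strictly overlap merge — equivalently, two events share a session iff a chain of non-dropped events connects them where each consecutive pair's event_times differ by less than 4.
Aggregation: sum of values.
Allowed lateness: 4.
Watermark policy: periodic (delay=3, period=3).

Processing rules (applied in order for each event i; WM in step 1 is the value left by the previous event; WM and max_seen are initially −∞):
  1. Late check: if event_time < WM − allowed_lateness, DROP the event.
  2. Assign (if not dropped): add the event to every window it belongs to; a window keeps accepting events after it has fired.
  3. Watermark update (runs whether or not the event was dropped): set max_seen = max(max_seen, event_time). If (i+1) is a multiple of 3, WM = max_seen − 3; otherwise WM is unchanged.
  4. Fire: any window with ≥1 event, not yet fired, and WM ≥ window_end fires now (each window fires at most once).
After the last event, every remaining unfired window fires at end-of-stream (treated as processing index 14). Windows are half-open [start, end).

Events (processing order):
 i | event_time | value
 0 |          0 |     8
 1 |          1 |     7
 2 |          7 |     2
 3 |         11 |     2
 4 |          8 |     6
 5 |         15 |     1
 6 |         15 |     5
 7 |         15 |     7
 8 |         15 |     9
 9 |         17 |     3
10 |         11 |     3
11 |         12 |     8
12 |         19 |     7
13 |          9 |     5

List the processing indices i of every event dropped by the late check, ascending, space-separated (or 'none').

i=0 t=0 v=8: → [0,4); WM=−∞
i=1 t=1 v=7: → [0,5); WM=−∞
i=2 t=7 v=2: → [7,11); WM=4
i=3 t=11 v=2: → [11,15); WM=4
i=4 t=8 v=6: → [7,15); WM=4
i=5 t=15 v=1: → [15,19); WM=12
i=6 t=15 v=5: → [15,19); WM=12
i=7 t=15 v=7: → [15,19); WM=12
i=8 t=15 v=9: → [15,19); WM=12
i=9 t=17 v=3: → [15,21); WM=12
i=10 t=11 v=3: → [7,15); WM=12
i=11 t=12 v=8: → [7,21); WM=14
i=12 t=19 v=7: → [7,23); WM=14
i=13 t=9 v=5: DROP (t<14-4); WM=14

13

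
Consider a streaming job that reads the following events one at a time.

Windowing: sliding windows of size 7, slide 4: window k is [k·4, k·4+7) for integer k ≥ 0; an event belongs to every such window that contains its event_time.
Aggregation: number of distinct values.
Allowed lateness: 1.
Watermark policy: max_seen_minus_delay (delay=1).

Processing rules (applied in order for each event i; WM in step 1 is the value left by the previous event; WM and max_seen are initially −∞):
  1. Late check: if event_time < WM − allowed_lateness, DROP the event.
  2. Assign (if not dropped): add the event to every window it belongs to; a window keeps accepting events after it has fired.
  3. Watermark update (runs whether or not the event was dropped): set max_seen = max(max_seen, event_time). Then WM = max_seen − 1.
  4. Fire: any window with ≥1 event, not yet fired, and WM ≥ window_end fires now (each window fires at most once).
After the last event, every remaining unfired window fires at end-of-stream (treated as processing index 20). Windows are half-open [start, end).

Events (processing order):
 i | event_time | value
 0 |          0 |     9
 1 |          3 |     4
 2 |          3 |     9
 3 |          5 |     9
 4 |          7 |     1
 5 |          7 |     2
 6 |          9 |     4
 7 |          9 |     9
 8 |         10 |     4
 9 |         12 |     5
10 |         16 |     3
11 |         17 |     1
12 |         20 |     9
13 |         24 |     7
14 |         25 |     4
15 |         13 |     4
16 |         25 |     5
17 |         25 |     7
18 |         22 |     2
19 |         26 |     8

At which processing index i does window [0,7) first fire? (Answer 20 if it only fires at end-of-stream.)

i=0 t=0 v=9: → [0,7); WM=-1
i=1 t=3 v=4: → [0,7); WM=2
i=2 t=3 v=9: → [0,7); WM=2
i=3 t=5 v=9: → [4,11),[0,7); WM=4
i=4 t=7 v=1: → [4,11); WM=6
i=5 t=7 v=2: → [4,11); WM=6
i=6 t=9 v=4: → [8,15),[4,11); WM=8; [0,7) fires=2
i=7 t=9 v=9: → [8,15),[4,11); WM=8
i=8 t=10 v=4: → [8,15),[4,11); WM=9
i=9 t=12 v=5: → [12,19),[8,15); WM=11; [4,11) fires=4
i=10 t=16 v=3: → [16,23),[12,19); WM=15; [8,15) fires=3
i=11 t=17 v=1: → [16,23),[12,19); WM=16
i=12 t=20 v=9: → [20,27),[16,23); WM=19; [12,19) fires=3
i=13 t=24 v=7: → [24,31),[20,27); WM=23; [16,23) fires=3
i=14 t=25 v=4: → [24,31),[20,27); WM=24
i=15 t=13 v=4: DROP (t<24-1); WM=24
i=16 t=25 v=5: → [24,31),[20,27); WM=24
i=17 t=25 v=7: → [24,31),[20,27); WM=24
i=18 t=22 v=2: DROP (t<24-1); WM=24
i=19 t=26 v=8: → [24,31),[20,27); WM=25

6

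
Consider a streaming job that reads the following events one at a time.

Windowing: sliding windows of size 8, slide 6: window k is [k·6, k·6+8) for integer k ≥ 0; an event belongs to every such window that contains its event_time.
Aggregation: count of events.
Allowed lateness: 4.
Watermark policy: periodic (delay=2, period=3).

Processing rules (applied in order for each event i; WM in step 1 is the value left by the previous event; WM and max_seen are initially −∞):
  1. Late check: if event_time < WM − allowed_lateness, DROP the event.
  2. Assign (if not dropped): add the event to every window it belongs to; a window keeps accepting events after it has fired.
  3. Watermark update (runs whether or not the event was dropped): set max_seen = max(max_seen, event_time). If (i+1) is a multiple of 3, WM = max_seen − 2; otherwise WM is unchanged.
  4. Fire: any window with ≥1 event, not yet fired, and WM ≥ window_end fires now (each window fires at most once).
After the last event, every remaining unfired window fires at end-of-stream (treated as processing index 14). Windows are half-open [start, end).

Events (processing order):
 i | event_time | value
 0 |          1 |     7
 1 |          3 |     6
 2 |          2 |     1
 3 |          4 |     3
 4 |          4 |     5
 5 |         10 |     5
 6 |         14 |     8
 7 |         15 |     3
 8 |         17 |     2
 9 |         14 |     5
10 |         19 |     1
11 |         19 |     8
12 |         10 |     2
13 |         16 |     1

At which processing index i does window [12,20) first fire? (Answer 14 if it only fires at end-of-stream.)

14

i=0 t=1 v=7: → [0,8); WM=−∞
i=1 t=3 v=6: → [0,8); WM=−∞
i=2 t=2 v=1: → [0,8); WM=1
i=3 t=4 v=3: → [0,8); WM=1
i=4 t=4 v=5: → [0,8); WM=1
i=5 t=10 v=5: → [6,14); WM=8; [0,8) fires=5
i=6 t=14 v=8: → [12,20); WM=8
i=7 t=15 v=3: → [12,20); WM=8
i=8 t=17 v=2: → [12,20); WM=15; [6,14) fires=1
i=9 t=14 v=5: → [12,20); WM=15
i=10 t=19 v=1: → [18,26),[12,20); WM=15
i=11 t=19 v=8: → [18,26),[12,20); WM=17
i=12 t=10 v=2: DROP (t<17-4); WM=17
i=13 t=16 v=1: → [12,20); WM=17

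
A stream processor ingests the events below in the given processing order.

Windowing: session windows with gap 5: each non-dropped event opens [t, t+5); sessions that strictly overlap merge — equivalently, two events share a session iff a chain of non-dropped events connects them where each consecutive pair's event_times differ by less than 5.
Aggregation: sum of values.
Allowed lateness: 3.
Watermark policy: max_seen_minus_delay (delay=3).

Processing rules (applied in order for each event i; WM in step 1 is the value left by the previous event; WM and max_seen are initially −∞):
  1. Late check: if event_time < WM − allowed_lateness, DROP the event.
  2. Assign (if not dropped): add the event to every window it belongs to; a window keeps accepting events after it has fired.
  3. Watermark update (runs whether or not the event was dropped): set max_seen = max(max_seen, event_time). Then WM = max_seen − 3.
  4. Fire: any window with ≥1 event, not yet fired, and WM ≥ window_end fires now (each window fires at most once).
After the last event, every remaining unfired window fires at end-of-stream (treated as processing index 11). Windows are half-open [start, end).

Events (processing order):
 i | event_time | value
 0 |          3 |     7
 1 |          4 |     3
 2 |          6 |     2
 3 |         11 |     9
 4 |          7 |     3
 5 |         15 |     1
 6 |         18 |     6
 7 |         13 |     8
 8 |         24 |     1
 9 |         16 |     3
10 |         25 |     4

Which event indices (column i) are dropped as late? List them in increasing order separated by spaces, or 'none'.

9

i=0 t=3 v=7: → [3,8); WM=0
i=1 t=4 v=3: → [3,9); WM=1
i=2 t=6 v=2: → [3,11); WM=3
i=3 t=11 v=9: → [11,16); WM=8
i=4 t=7 v=3: → [3,16); WM=8
i=5 t=15 v=1: → [3,20); WM=12
i=6 t=18 v=6: → [3,23); WM=15
i=7 t=13 v=8: → [3,23); WM=15
i=8 t=24 v=1: → [24,29); WM=21
i=9 t=16 v=3: DROP (t<21-3); WM=21
i=10 t=25 v=4: → [24,30); WM=22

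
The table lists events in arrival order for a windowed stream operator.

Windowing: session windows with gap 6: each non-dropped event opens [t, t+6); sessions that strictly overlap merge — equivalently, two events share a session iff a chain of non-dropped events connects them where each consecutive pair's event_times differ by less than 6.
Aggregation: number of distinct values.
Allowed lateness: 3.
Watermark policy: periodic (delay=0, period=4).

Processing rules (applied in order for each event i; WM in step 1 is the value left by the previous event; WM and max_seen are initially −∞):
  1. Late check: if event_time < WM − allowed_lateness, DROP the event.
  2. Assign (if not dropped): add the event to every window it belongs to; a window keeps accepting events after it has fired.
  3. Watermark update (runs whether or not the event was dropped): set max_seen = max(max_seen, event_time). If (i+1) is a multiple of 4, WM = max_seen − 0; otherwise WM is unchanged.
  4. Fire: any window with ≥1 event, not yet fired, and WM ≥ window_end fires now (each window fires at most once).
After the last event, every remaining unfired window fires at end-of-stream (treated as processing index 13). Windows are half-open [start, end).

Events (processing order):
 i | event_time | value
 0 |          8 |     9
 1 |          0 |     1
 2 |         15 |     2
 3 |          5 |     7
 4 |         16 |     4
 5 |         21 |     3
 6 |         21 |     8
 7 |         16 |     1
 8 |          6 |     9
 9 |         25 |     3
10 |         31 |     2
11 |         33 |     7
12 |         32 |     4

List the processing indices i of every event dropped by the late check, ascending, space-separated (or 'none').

i=0 t=8 v=9: → [8,14); WM=−∞
i=1 t=0 v=1: → [0,6); WM=−∞
i=2 t=15 v=2: → [15,21); WM=−∞
i=3 t=5 v=7: → [0,14); WM=15
i=4 t=16 v=4: → [15,22); WM=15
i=5 t=21 v=3: → [15,27); WM=15
i=6 t=21 v=8: → [15,27); WM=15
i=7 t=16 v=1: → [15,27); WM=21
i=8 t=6 v=9: DROP (t<21-3); WM=21
i=9 t=25 v=3: → [15,31); WM=21
i=10 t=31 v=2: → [31,37); WM=21
i=11 t=33 v=7: → [31,39); WM=33
i=12 t=32 v=4: → [31,39); WM=33

8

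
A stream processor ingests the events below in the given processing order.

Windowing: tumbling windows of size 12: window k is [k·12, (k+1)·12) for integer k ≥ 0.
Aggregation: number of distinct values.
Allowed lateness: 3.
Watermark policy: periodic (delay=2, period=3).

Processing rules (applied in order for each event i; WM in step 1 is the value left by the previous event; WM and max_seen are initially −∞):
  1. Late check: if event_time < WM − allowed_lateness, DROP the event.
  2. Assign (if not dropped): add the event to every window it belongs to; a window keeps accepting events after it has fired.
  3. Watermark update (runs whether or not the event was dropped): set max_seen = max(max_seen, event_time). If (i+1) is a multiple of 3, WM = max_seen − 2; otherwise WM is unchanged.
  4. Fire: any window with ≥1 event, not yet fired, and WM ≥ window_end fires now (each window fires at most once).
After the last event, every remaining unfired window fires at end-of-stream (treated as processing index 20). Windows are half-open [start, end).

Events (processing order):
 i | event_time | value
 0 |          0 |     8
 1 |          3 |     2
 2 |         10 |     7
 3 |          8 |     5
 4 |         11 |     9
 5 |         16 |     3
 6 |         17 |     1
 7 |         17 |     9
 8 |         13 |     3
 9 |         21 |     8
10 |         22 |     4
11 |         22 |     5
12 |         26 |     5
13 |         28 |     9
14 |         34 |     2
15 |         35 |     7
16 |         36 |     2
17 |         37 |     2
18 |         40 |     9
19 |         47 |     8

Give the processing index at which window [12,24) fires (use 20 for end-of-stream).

14

i=0 t=0 v=8: → [0,12); WM=−∞
i=1 t=3 v=2: → [0,12); WM=−∞
i=2 t=10 v=7: → [0,12); WM=8
i=3 t=8 v=5: → [0,12); WM=8
i=4 t=11 v=9: → [0,12); WM=8
i=5 t=16 v=3: → [12,24); WM=14; [0,12) fires=5
i=6 t=17 v=1: → [12,24); WM=14
i=7 t=17 v=9: → [12,24); WM=14
i=8 t=13 v=3: → [12,24); WM=15
i=9 t=21 v=8: → [12,24); WM=15
i=10 t=22 v=4: → [12,24); WM=15
i=11 t=22 v=5: → [12,24); WM=20
i=12 t=26 v=5: → [24,36); WM=20
i=13 t=28 v=9: → [24,36); WM=20
i=14 t=34 v=2: → [24,36); WM=32; [12,24) fires=6
i=15 t=35 v=7: → [24,36); WM=32
i=16 t=36 v=2: → [36,48); WM=32
i=17 t=37 v=2: → [36,48); WM=35
i=18 t=40 v=9: → [36,48); WM=35
i=19 t=47 v=8: → [36,48); WM=35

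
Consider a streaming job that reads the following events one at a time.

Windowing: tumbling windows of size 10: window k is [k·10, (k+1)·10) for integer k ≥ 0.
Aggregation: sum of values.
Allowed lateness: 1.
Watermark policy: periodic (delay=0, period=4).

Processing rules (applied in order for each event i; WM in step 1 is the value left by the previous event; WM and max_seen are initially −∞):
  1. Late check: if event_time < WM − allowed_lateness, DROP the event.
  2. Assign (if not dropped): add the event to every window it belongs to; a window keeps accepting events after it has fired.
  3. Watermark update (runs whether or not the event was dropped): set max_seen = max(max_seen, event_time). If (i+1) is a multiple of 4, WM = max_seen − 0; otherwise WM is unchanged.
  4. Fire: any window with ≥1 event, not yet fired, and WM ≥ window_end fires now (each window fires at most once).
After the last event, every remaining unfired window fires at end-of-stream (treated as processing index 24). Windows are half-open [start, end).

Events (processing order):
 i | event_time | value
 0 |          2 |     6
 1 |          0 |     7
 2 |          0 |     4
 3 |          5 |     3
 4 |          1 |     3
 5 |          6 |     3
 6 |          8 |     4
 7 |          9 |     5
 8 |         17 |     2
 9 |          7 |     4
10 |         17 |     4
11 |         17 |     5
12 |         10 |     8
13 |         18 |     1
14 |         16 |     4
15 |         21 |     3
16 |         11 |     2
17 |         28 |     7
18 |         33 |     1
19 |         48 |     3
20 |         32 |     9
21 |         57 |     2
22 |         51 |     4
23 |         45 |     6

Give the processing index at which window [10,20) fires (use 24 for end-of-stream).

i=0 t=2 v=6: → [0,10); WM=−∞
i=1 t=0 v=7: → [0,10); WM=−∞
i=2 t=0 v=4: → [0,10); WM=−∞
i=3 t=5 v=3: → [0,10); WM=5
i=4 t=1 v=3: DROP (t<5-1); WM=5
i=5 t=6 v=3: → [0,10); WM=5
i=6 t=8 v=4: → [0,10); WM=5
i=7 t=9 v=5: → [0,10); WM=9
i=8 t=17 v=2: → [10,20); WM=9
i=9 t=7 v=4: DROP (t<9-1); WM=9
i=10 t=17 v=4: → [10,20); WM=9
i=11 t=17 v=5: → [10,20); WM=17; [0,10) fires=32
i=12 t=10 v=8: DROP (t<17-1); WM=17
i=13 t=18 v=1: → [10,20); WM=17
i=14 t=16 v=4: → [10,20); WM=17
i=15 t=21 v=3: → [20,30); WM=21; [10,20) fires=16
i=16 t=11 v=2: DROP (t<21-1); WM=21
i=17 t=28 v=7: → [20,30); WM=21
i=18 t=33 v=1: → [30,40); WM=21
i=19 t=48 v=3: → [40,50); WM=48; [20,30) fires=10 [30,40) fires=1
i=20 t=32 v=9: DROP (t<48-1); WM=48
i=21 t=57 v=2: → [50,60); WM=48
i=22 t=51 v=4: → [50,60); WM=48
i=23 t=45 v=6: DROP (t<48-1); WM=57; [40,50) fires=3

15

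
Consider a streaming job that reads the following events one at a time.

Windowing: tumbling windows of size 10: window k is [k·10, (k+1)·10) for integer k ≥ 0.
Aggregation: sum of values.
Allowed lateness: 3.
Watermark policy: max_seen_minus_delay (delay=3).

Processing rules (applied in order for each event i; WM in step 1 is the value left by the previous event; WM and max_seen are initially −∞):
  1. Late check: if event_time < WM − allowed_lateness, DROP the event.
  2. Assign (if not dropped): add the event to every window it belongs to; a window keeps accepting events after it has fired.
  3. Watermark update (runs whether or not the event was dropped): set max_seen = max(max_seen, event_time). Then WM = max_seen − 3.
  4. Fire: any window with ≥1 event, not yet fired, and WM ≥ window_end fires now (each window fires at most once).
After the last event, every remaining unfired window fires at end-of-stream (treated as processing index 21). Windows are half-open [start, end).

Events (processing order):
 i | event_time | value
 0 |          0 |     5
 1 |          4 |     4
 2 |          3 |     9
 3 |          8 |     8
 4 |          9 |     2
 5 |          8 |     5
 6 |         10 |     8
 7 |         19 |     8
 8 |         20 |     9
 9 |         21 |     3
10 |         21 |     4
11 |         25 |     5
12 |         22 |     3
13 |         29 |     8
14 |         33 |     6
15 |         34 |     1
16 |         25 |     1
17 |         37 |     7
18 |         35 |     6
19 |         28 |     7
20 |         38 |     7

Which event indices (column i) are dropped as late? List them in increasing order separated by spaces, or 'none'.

i=0 t=0 v=5: → [0,10); WM=-3
i=1 t=4 v=4: → [0,10); WM=1
i=2 t=3 v=9: → [0,10); WM=1
i=3 t=8 v=8: → [0,10); WM=5
i=4 t=9 v=2: → [0,10); WM=6
i=5 t=8 v=5: → [0,10); WM=6
i=6 t=10 v=8: → [10,20); WM=7
i=7 t=19 v=8: → [10,20); WM=16; [0,10) fires=33
i=8 t=20 v=9: → [20,30); WM=17
i=9 t=21 v=3: → [20,30); WM=18
i=10 t=21 v=4: → [20,30); WM=18
i=11 t=25 v=5: → [20,30); WM=22; [10,20) fires=16
i=12 t=22 v=3: → [20,30); WM=22
i=13 t=29 v=8: → [20,30); WM=26
i=14 t=33 v=6: → [30,40); WM=30; [20,30) fires=32
i=15 t=34 v=1: → [30,40); WM=31
i=16 t=25 v=1: DROP (t<31-3); WM=31
i=17 t=37 v=7: → [30,40); WM=34
i=18 t=35 v=6: → [30,40); WM=34
i=19 t=28 v=7: DROP (t<34-3); WM=34
i=20 t=38 v=7: → [30,40); WM=35

16 19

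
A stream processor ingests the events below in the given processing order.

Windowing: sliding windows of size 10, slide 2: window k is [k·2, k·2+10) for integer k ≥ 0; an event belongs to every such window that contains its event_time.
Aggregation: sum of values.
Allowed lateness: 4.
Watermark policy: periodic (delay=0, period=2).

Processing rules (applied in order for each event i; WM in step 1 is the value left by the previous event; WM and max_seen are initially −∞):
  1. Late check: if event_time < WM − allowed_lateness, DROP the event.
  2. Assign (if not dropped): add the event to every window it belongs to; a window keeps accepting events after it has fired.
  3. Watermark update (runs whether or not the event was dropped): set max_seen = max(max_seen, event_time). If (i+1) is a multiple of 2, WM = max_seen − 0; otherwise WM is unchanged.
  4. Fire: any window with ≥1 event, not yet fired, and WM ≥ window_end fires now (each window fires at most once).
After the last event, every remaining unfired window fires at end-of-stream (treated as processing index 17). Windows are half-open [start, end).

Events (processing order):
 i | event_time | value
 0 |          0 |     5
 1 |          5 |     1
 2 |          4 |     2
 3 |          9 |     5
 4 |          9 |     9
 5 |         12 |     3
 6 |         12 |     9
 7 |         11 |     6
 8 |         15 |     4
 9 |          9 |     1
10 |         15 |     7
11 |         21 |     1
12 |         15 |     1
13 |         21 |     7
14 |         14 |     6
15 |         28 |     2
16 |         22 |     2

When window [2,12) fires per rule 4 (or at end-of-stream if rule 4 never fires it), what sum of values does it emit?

17

i=0 t=0 v=5: → [0,10); WM=−∞
i=1 t=5 v=1: → [4,14),[2,12),[0,10); WM=5
i=2 t=4 v=2: → [4,14),[2,12),[0,10); WM=5
i=3 t=9 v=5: → [8,18),[6,16),[4,14),[2,12),[0,10); WM=9
i=4 t=9 v=9: → [8,18),[6,16),[4,14),[2,12),[0,10); WM=9
i=5 t=12 v=3: → [12,22),[10,20),[8,18),[6,16),[4,14); WM=12; [0,10) fires=22 [2,12) fires=17
i=6 t=12 v=9: → [12,22),[10,20),[8,18),[6,16),[4,14); WM=12
i=7 t=11 v=6: → [10,20),[8,18),[6,16),[4,14),[2,12); WM=12
i=8 t=15 v=4: → [14,24),[12,22),[10,20),[8,18),[6,16); WM=12
i=9 t=9 v=1: → [8,18),[6,16),[4,14),[2,12),[0,10); WM=15; [4,14) fires=36
i=10 t=15 v=7: → [14,24),[12,22),[10,20),[8,18),[6,16); WM=15
i=11 t=21 v=1: → [20,30),[18,28),[16,26),[14,24),[12,22); WM=21; [6,16) fires=44 [8,18) fires=44 [10,20) fires=29
i=12 t=15 v=1: DROP (t<21-4); WM=21
i=13 t=21 v=7: → [20,30),[18,28),[16,26),[14,24),[12,22); WM=21
i=14 t=14 v=6: DROP (t<21-4); WM=21
i=15 t=28 v=2: → [28,38),[26,36),[24,34),[22,32),[20,30); WM=28; [12,22) fires=31 [14,24) fires=19 [16,26) fires=8 [18,28) fires=8
i=16 t=22 v=2: DROP (t<28-4); WM=28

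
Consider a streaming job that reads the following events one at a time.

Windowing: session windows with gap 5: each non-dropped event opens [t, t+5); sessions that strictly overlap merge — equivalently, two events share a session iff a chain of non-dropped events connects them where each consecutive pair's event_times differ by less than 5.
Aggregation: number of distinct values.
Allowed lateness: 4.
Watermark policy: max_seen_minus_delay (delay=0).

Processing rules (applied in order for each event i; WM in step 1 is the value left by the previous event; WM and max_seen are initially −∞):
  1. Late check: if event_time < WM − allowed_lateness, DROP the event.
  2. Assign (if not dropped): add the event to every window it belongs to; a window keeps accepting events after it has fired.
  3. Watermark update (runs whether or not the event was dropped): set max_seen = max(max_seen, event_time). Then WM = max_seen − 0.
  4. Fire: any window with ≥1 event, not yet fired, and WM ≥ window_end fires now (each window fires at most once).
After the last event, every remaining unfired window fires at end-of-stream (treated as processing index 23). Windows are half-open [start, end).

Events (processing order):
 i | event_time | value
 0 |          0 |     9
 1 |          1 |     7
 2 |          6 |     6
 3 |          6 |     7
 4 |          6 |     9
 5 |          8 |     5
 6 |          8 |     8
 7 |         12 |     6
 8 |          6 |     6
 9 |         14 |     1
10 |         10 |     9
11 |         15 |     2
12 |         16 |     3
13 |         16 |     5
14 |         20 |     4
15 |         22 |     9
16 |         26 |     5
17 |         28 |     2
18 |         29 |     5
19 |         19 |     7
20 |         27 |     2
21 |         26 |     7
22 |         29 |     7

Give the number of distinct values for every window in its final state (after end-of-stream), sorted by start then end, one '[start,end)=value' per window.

[0,6)=2 [6,34)=9

i=0 t=0 v=9: → [0,5); WM=0
i=1 t=1 v=7: → [0,6); WM=1
i=2 t=6 v=6: → [6,11); WM=6
i=3 t=6 v=7: → [6,11); WM=6
i=4 t=6 v=9: → [6,11); WM=6
i=5 t=8 v=5: → [6,13); WM=8
i=6 t=8 v=8: → [6,13); WM=8
i=7 t=12 v=6: → [6,17); WM=12
i=8 t=6 v=6: DROP (t<12-4); WM=12
i=9 t=14 v=1: → [6,19); WM=14
i=10 t=10 v=9: → [6,19); WM=14
i=11 t=15 v=2: → [6,20); WM=15
i=12 t=16 v=3: → [6,21); WM=16
i=13 t=16 v=5: → [6,21); WM=16
i=14 t=20 v=4: → [6,25); WM=20
i=15 t=22 v=9: → [6,27); WM=22
i=16 t=26 v=5: → [6,31); WM=26
i=17 t=28 v=2: → [6,33); WM=28
i=18 t=29 v=5: → [6,34); WM=29
i=19 t=19 v=7: DROP (t<29-4); WM=29
i=20 t=27 v=2: → [6,34); WM=29
i=21 t=26 v=7: → [6,34); WM=29
i=22 t=29 v=7: → [6,34); WM=29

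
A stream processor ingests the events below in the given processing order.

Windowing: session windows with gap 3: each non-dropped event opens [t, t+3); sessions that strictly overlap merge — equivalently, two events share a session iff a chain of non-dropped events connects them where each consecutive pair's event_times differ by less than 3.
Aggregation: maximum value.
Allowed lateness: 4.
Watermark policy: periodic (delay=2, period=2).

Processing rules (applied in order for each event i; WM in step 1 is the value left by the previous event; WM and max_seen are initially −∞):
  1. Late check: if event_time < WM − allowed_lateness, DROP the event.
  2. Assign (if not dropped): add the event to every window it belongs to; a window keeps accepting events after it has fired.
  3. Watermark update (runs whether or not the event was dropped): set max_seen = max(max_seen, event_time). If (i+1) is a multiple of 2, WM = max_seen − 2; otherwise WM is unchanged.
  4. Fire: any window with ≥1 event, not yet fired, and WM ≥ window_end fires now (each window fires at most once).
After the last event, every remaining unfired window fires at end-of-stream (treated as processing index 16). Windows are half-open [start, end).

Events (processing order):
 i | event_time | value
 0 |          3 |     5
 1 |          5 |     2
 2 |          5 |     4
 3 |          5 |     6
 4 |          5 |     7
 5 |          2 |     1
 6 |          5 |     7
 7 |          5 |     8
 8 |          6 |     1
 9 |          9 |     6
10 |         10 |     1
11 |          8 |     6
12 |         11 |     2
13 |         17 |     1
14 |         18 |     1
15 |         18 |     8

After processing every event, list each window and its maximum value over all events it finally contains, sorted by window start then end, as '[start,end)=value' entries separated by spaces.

i=0 t=3 v=5: → [3,6); WM=−∞
i=1 t=5 v=2: → [3,8); WM=3
i=2 t=5 v=4: → [3,8); WM=3
i=3 t=5 v=6: → [3,8); WM=3
i=4 t=5 v=7: → [3,8); WM=3
i=5 t=2 v=1: → [2,8); WM=3
i=6 t=5 v=7: → [2,8); WM=3
i=7 t=5 v=8: → [2,8); WM=3
i=8 t=6 v=1: → [2,9); WM=3
i=9 t=9 v=6: → [9,12); WM=7
i=10 t=10 v=1: → [9,13); WM=7
i=11 t=8 v=6: → [2,13); WM=8
i=12 t=11 v=2: → [2,14); WM=8
i=13 t=17 v=1: → [17,20); WM=15
i=14 t=18 v=1: → [17,21); WM=15
i=15 t=18 v=8: → [17,21); WM=16

[2,14)=8 [17,21)=8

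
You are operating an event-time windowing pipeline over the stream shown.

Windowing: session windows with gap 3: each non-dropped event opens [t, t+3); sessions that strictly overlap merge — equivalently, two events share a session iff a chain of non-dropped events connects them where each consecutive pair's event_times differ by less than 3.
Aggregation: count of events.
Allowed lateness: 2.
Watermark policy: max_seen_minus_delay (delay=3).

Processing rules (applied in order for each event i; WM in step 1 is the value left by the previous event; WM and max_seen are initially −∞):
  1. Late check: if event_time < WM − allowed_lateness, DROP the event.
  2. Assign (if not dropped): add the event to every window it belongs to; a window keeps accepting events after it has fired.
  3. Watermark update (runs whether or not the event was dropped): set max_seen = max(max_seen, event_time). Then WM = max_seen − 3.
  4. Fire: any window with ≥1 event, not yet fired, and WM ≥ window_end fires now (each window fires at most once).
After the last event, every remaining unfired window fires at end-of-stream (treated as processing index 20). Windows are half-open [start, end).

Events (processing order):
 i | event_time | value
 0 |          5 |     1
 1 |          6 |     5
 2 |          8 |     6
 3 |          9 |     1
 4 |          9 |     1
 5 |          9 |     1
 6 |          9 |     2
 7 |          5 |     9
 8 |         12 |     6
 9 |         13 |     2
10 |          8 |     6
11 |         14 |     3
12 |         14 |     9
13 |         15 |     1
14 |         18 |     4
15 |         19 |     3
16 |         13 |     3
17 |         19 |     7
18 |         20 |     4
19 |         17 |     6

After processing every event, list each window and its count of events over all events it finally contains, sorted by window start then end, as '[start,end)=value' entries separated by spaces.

[5,12)=9 [12,23)=10

i=0 t=5 v=1: → [5,8); WM=2
i=1 t=6 v=5: → [5,9); WM=3
i=2 t=8 v=6: → [5,11); WM=5
i=3 t=9 v=1: → [5,12); WM=6
i=4 t=9 v=1: → [5,12); WM=6
i=5 t=9 v=1: → [5,12); WM=6
i=6 t=9 v=2: → [5,12); WM=6
i=7 t=5 v=9: → [5,12); WM=6
i=8 t=12 v=6: → [12,15); WM=9
i=9 t=13 v=2: → [12,16); WM=10
i=10 t=8 v=6: → [5,12); WM=10
i=11 t=14 v=3: → [12,17); WM=11
i=12 t=14 v=9: → [12,17); WM=11
i=13 t=15 v=1: → [12,18); WM=12
i=14 t=18 v=4: → [18,21); WM=15
i=15 t=19 v=3: → [18,22); WM=16
i=16 t=13 v=3: DROP (t<16-2); WM=16
i=17 t=19 v=7: → [18,22); WM=16
i=18 t=20 v=4: → [18,23); WM=17
i=19 t=17 v=6: → [12,23); WM=17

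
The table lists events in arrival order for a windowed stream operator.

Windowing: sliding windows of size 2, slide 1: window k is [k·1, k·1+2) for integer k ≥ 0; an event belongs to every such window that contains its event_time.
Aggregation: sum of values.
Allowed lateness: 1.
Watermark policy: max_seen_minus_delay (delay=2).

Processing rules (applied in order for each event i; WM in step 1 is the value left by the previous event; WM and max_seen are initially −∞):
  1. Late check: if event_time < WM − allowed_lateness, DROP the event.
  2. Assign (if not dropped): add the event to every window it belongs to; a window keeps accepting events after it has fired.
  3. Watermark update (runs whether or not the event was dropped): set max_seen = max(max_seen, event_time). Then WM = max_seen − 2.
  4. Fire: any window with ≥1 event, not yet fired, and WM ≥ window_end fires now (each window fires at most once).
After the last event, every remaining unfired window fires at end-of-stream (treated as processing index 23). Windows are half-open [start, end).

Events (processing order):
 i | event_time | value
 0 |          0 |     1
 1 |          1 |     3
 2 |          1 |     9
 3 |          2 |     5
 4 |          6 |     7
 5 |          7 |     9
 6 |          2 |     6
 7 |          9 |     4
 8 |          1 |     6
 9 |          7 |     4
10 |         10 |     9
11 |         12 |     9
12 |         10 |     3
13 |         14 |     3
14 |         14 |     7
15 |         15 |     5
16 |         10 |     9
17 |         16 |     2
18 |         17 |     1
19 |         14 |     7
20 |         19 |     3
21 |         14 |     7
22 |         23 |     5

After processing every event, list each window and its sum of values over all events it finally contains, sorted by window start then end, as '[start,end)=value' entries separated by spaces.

[0,2)=13 [1,3)=17 [2,4)=5 [5,7)=7 [6,8)=20 [7,9)=13 [8,10)=4 [9,11)=16 [10,12)=12 [11,13)=9 [12,14)=9 [13,15)=17 [14,16)=22 [15,17)=7 [16,18)=3 [17,19)=1 [18,20)=3 [19,21)=3 [22,24)=5 [23,25)=5

i=0 t=0 v=1: → [0,2); WM=-2
i=1 t=1 v=3: → [1,3),[0,2); WM=-1
i=2 t=1 v=9: → [1,3),[0,2); WM=-1
i=3 t=2 v=5: → [2,4),[1,3); WM=0
i=4 t=6 v=7: → [6,8),[5,7); WM=4; [0,2) fires=13 [1,3) fires=17 [2,4) fires=5
i=5 t=7 v=9: → [7,9),[6,8); WM=5
i=6 t=2 v=6: DROP (t<5-1); WM=5
i=7 t=9 v=4: → [9,11),[8,10); WM=7; [5,7) fires=7
i=8 t=1 v=6: DROP (t<7-1); WM=7
i=9 t=7 v=4: → [7,9),[6,8); WM=7
i=10 t=10 v=9: → [10,12),[9,11); WM=8; [6,8) fires=20
i=11 t=12 v=9: → [12,14),[11,13); WM=10; [7,9) fires=13 [8,10) fires=4
i=12 t=10 v=3: → [10,12),[9,11); WM=10
i=13 t=14 v=3: → [14,16),[13,15); WM=12; [9,11) fires=16 [10,12) fires=12
i=14 t=14 v=7: → [14,16),[13,15); WM=12
i=15 t=15 v=5: → [15,17),[14,16); WM=13; [11,13) fires=9
i=16 t=10 v=9: DROP (t<13-1); WM=13
i=17 t=16 v=2: → [16,18),[15,17); WM=14; [12,14) fires=9
i=18 t=17 v=1: → [17,19),[16,18); WM=15; [13,15) fires=10
i=19 t=14 v=7: → [14,16),[13,15); WM=15
i=20 t=19 v=3: → [19,21),[18,20); WM=17; [14,16) fires=22 [15,17) fires=7
i=21 t=14 v=7: DROP (t<17-1); WM=17
i=22 t=23 v=5: → [23,25),[22,24); WM=21; [16,18) fires=3 [17,19) fires=1 [18,20) fires=3 [19,21) fires=3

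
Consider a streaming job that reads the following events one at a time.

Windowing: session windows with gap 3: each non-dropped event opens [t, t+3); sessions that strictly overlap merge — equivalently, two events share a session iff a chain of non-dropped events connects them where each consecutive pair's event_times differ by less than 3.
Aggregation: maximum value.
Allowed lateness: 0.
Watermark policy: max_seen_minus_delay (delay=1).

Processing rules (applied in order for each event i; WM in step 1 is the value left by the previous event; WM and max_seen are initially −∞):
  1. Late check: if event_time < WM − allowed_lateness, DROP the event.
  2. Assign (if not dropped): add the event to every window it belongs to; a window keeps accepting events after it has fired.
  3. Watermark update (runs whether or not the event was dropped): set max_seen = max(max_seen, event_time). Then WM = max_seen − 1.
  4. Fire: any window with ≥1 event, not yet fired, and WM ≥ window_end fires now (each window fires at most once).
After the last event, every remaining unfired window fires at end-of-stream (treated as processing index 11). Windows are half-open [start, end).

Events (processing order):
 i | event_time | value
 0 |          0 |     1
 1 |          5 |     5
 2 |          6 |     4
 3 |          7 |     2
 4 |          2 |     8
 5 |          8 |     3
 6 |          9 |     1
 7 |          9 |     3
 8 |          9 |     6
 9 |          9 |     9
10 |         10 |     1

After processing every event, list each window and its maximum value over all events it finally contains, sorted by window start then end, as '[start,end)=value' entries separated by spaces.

i=0 t=0 v=1: → [0,3); WM=-1
i=1 t=5 v=5: → [5,8); WM=4
i=2 t=6 v=4: → [5,9); WM=5
i=3 t=7 v=2: → [5,10); WM=6
i=4 t=2 v=8: DROP (t<6-0); WM=6
i=5 t=8 v=3: → [5,11); WM=7
i=6 t=9 v=1: → [5,12); WM=8
i=7 t=9 v=3: → [5,12); WM=8
i=8 t=9 v=6: → [5,12); WM=8
i=9 t=9 v=9: → [5,12); WM=8
i=10 t=10 v=1: → [5,13); WM=9

[0,3)=1 [5,13)=9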